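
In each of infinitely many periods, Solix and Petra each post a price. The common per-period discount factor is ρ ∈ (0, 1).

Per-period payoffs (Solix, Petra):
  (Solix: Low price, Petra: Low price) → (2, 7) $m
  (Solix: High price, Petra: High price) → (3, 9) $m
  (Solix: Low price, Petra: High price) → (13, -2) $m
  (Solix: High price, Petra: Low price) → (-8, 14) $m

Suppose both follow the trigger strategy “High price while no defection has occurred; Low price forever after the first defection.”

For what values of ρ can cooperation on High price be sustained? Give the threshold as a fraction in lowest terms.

10/11

Solix's threshold: (13−3)/(13−2) = 10/11.
Petra's threshold: (14−9)/(14−7) = 5/7.
10/11 > 5/7, so Solix binds and ρ* = 10/11.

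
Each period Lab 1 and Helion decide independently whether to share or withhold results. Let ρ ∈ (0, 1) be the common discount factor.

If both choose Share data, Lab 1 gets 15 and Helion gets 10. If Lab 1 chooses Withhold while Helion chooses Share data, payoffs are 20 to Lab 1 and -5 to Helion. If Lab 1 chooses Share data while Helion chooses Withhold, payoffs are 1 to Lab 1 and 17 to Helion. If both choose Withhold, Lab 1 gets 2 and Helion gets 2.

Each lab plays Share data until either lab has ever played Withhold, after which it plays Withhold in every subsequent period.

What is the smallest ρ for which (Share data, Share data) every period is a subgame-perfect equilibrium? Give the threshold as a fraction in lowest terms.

Lab 1's threshold: (20−15)/(20−2) = 5/18.
Helion's threshold: (17−10)/(17−2) = 7/15.
5/18 < 7/15, so Helion binds and ρ* = 7/15.

7/15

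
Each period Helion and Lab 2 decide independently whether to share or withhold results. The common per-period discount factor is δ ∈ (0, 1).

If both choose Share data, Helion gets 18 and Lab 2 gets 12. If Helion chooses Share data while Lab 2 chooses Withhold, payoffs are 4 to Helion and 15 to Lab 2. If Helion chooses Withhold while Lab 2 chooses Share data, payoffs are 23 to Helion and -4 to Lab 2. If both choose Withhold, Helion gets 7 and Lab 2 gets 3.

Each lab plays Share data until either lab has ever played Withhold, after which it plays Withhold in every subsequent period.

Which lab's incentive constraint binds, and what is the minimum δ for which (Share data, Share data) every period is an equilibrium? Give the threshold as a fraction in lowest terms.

Helion: cooperation gives 18 each period; deviation gives 23 once then 7 forever.
  18/(1−δ) ≥ 23 + 7δ/(1−δ) ⇒ δ ≥ 5/16.
Lab 2: cooperation gives 12 each period; deviation gives 15 once then 3 forever.
  δ ≥ 3/12 = 1/4.
Both must hold, so the binding constraint is Helion's: δ ≥ 5/16.

Helion; δ ≥ 5/16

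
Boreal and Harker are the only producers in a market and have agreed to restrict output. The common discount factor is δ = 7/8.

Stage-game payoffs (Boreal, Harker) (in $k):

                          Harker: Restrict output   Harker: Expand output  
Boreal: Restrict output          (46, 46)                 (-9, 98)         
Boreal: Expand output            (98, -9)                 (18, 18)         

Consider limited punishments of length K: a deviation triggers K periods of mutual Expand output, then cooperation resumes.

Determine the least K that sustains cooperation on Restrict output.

No profitable deviation requires (46−18)(δ+…+δ^K) ≥ 98−46, i.e. δ+…+δ^K ≥ 13/7 ≈ 1.8571.
With δ = 7/8, the partial sums are K=1: 0.8750, K=2: 1.6406, K=3: 2.3105.
K = 3 is the first length at which the sum reaches 1.8571.

3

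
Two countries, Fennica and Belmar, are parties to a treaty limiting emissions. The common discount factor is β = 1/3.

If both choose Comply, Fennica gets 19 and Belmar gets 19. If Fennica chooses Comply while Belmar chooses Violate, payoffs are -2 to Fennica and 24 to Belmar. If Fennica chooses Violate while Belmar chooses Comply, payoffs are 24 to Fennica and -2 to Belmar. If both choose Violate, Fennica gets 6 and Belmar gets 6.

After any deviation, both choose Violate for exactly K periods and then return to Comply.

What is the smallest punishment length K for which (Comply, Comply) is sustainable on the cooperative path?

2

IC: β(1−β^K)/(1−β) ≥ (24−19)/(19−6) = 5/13.
With β = 1/3: need 1 − β^K ≥ 5/13·(1−1/3)/(1/3), i.e. β^K ≤ 0.2308.
Since (1/3)^1 = 0.3333 and (1/3)^2 = 0.1111, the smallest such K is 2.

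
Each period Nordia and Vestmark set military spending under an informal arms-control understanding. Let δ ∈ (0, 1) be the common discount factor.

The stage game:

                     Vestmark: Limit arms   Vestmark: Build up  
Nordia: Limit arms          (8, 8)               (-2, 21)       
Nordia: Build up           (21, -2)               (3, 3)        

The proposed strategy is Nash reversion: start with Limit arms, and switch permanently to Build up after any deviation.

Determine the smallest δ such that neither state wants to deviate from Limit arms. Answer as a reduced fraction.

Cooperation forever yields 8 each period: 8/(1−δ).
Deviating yields 21 once, then 3 forever: 21 + 3δ/(1−δ).
No profitable deviation requires 8/(1−δ) ≥ 21 + 3δ/(1−δ).
Multiplying by (1−δ): 8 ≥ 21(1−δ) + 3δ = 21 − 18δ.
So 18δ ≥ 13, i.e. δ ≥ 13/18.

13/18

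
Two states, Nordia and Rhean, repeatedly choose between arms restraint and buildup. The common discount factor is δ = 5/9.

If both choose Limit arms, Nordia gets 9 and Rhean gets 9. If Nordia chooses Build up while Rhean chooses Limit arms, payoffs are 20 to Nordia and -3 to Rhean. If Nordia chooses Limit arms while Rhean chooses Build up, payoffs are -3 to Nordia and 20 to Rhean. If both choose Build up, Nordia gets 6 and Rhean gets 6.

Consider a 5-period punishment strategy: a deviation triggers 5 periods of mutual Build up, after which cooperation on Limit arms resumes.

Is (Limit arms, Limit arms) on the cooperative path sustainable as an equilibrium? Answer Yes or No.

No

Comparing payoff streams over the 6 periods until play realigns: cooperate → 9(1+δ+…+δ^5); deviate → 20 + 6(δ+…+δ^5).
Cooperation is sustained iff (9−6)(δ+…+δ^5) ≥ 20−9.
δ+…+δ^5 = 5/9·(1−(5/9)^5)/(1−5/9) = 1.1838, and (20−9)/(9−6) = 3.6667.
1.1838 < 3.6667, so cooperation is not sustainable.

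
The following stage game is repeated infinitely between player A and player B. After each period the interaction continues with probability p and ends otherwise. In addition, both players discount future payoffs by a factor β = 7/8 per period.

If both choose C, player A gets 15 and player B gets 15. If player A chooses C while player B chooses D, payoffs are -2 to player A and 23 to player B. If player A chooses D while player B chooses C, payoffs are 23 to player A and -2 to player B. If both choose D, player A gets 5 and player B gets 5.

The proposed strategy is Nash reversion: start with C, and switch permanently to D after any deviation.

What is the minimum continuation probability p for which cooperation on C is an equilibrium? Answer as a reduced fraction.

With continuation probability p and discount β, the effective per-period discount factor is βp.
Grim-trigger IC: βp ≥ (23−15)/(23−5) = 4/9.
So p ≥ (4/9)/(7/8) = 32/63.

32/63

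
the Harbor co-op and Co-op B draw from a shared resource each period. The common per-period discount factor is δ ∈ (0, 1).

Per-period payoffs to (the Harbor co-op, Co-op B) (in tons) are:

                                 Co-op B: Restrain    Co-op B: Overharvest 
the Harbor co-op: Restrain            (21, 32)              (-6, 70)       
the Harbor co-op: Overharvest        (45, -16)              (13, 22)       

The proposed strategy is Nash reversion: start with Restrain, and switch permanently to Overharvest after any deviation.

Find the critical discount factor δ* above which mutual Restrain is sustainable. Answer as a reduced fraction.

19/24

the Harbor co-op's threshold: (45−21)/(45−13) = 3/4.
Co-op B's threshold: (70−32)/(70−22) = 19/24.
3/4 < 19/24, so Co-op B binds and δ* = 19/24.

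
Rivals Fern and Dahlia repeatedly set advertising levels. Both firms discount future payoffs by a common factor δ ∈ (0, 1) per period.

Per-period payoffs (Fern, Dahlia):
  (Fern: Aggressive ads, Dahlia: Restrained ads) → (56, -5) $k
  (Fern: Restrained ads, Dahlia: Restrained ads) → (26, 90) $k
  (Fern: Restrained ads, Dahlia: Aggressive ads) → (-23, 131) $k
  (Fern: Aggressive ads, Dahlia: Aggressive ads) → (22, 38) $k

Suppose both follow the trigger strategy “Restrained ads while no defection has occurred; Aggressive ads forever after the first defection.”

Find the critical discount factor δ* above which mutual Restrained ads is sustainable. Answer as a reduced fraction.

Fern: cooperation gives 26 each period; deviation gives 56 once then 22 forever.
  26/(1−δ) ≥ 56 + 22δ/(1−δ) ⇒ δ ≥ 30/34 = 15/17.
Dahlia: cooperation gives 90 each period; deviation gives 131 once then 38 forever.
  δ ≥ 41/93.
Both must hold, so the binding constraint is Fern's: δ ≥ 15/17.

15/17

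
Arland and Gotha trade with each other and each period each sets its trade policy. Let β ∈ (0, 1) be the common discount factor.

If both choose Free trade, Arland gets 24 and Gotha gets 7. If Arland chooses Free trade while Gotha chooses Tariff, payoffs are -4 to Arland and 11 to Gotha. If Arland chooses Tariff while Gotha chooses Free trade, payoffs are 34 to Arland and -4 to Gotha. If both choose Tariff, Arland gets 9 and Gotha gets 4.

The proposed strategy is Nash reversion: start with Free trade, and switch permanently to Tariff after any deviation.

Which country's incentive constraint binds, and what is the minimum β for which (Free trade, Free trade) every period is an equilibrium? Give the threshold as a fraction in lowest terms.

Gotha; β ≥ 4/7

Arland's threshold: (34−24)/(34−9) = 2/5.
Gotha's threshold: (11−7)/(11−4) = 4/7.
2/5 < 4/7, so Gotha binds and β* = 4/7.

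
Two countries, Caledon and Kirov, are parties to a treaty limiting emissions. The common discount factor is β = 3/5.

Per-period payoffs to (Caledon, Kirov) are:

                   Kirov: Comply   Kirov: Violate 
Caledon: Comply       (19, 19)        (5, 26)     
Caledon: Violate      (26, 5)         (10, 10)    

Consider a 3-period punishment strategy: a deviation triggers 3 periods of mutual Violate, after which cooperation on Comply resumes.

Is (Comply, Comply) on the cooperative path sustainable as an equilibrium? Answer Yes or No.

A one-shot deviation gives 26 now, then 10 for 3 periods, then back to 19.
Gain from deviating: (26−19) today; loss: (19−10) in each of the next 3 periods.
No-deviation condition: (19−10)(β+…+β^3) ≥ 26−19, i.e. β+…+β^3 ≥ 7/9.
At β = 3/5: β+…+β^3 = 1.1760 ≥ 0.7778.
So cooperation is sustainable.

Yes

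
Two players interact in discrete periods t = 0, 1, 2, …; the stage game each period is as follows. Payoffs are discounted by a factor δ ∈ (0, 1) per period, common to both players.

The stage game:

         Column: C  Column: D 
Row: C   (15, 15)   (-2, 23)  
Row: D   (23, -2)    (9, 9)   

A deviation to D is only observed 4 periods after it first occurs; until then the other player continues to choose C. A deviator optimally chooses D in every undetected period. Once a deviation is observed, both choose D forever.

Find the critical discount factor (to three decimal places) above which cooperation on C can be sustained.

A deviator earns 23 for 4 periods, then 9 forever; cooperating earns 15 forever. Multiplying the IC by (1−δ):
15 ≥ 23(1−δ^4) + 9δ^4, so 14·δ^4 ≥ 8 and δ^4 ≥ 4/7.
δ ≥ (4/7)^(1/4) ≈ 0.869.

0.869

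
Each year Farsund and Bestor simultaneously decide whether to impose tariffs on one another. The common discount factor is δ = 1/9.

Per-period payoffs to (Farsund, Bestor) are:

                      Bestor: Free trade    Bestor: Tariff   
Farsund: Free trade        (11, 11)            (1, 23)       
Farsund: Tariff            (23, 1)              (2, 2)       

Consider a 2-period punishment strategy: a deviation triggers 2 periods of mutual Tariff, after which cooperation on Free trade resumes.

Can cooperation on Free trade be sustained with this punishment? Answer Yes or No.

No

Comparing payoff streams over the 3 periods until play realigns: cooperate → 11(1+δ+…+δ^2); deviate → 23 + 2(δ+…+δ^2).
Cooperation is sustained iff (11−2)(δ+…+δ^2) ≥ 23−11.
δ+…+δ^2 = 1/9·(1−(1/9)^2)/(1−1/9) = 0.1235, and (23−11)/(11−2) = 1.3333.
0.1235 < 1.3333, so cooperation is not sustainable.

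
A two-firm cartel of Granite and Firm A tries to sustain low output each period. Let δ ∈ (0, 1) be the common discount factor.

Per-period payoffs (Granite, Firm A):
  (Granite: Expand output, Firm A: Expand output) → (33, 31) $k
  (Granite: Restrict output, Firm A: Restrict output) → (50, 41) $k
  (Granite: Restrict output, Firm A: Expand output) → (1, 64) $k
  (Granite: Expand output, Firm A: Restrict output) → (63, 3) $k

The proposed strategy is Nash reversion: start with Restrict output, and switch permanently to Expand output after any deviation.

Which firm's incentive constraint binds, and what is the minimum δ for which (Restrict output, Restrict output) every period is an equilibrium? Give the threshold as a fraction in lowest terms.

Firm A; δ ≥ 23/33

Granite: cooperation gives 50 each period; deviation gives 63 once then 33 forever.
  50/(1−δ) ≥ 63 + 33δ/(1−δ) ⇒ δ ≥ 13/30.
Firm A: cooperation gives 41 each period; deviation gives 64 once then 31 forever.
  δ ≥ 23/33.
Both must hold, so the binding constraint is Firm A's: δ ≥ 23/33.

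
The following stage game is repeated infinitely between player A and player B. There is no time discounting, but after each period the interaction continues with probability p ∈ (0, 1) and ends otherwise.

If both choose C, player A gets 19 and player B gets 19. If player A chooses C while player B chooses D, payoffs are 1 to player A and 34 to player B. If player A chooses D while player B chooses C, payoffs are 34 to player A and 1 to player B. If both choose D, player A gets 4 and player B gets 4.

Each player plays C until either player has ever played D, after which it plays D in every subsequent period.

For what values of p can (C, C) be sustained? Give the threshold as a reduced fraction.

With no time discounting, the continuation probability p plays the role of the discount factor.
Grim-trigger IC: 19/(1−p) ≥ 34 + 4p/(1−p) ⇒ p ≥ (34−19)/(34−4) = 1/2.

1/2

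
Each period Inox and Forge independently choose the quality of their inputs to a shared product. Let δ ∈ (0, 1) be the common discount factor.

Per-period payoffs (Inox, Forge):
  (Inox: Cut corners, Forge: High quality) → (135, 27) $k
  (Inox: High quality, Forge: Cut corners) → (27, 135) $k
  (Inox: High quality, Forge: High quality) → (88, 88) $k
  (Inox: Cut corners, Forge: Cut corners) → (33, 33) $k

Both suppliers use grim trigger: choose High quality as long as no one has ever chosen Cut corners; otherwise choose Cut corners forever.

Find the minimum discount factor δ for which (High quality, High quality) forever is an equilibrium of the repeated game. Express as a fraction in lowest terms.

Under grim trigger the critical discount factor is (T−C)/(T−P) with T = 135, C = 88, P = 33.
δ* = (135−88)/(135−33) = 47/102.

47/102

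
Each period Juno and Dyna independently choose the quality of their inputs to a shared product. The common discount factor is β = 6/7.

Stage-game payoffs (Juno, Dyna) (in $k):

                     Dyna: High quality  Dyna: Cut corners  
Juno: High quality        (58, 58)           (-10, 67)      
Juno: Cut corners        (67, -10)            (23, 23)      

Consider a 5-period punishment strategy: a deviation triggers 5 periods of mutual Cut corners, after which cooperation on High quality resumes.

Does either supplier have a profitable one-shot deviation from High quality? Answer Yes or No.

A one-shot deviation gives 67 now, then 23 for 5 periods, then back to 58.
Gain from deviating: (67−58) today; loss: (58−23) in each of the next 5 periods.
No-deviation condition: (58−23)(β+…+β^5) ≥ 67−58, i.e. β+…+β^5 ≥ 9/35.
At β = 6/7: β+…+β^5 = 3.2240 ≥ 0.2571.
So cooperation is sustainable.

No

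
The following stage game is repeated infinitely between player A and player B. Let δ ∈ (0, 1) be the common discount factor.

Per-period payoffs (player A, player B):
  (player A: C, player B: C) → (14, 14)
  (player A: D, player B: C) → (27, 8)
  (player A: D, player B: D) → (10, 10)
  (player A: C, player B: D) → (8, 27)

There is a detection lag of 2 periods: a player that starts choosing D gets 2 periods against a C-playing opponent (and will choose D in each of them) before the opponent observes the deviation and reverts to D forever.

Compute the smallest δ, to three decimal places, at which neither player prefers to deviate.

The best deviation is to choose D for all 2 undetected periods, earning 27 each, then 10 forever once detected.
Deviation value: 27(1−δ^2)/(1−δ) + 10δ^2/(1−δ); cooperation value: 14/(1−δ).
IC: 14 ≥ 27(1−δ^2) + 10δ^2 = 27 − 17δ^2.
So δ^2 ≥ 13/17, giving δ ≥ (13/17)^(1/2) ≈ 0.874.

0.874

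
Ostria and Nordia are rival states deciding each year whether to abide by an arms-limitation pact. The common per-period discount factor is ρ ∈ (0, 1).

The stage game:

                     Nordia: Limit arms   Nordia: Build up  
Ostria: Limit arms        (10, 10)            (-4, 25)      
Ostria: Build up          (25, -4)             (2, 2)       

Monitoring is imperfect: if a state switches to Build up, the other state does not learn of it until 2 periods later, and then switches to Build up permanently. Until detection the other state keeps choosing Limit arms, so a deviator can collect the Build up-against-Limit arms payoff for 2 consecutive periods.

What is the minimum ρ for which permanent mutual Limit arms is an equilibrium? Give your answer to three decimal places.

Deviating for the 2 undetected periods gains 25−10 = 15 per period over cooperation, then loses 10−2 = 8 per period forever once punishment starts.
Gain: 15(1 + ρ + … + ρ^1); loss: 8·ρ^2/(1−ρ).
No profitable deviation ⇔ 15(1−ρ^2) ≤ 8·ρ^2, i.e. ρ^2 ≥ 15/(15+8) = 15/23.
Hence ρ ≥ (15/23)^(1/2) ≈ 0.808.

0.808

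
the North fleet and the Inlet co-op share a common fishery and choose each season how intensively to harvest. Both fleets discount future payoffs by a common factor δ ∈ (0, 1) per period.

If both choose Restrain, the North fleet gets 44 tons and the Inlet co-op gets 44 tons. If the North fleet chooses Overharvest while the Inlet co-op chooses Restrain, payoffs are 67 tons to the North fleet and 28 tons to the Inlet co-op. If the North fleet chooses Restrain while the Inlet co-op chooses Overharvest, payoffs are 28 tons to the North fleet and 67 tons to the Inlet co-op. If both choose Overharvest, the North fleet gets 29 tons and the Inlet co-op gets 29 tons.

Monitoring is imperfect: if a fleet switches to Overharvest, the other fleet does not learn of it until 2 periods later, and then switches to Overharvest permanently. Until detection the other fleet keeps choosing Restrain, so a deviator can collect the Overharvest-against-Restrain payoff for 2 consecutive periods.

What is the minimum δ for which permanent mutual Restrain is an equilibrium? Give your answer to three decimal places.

The best deviation is to choose Overharvest for all 2 undetected periods, earning 67 each, then 29 forever once detected.
Deviation value: 67(1−δ^2)/(1−δ) + 29δ^2/(1−δ); cooperation value: 44/(1−δ).
IC: 44 ≥ 67(1−δ^2) + 29δ^2 = 67 − 38δ^2.
So δ^2 ≥ 23/38, giving δ ≥ (23/38)^(1/2) ≈ 0.778.

0.778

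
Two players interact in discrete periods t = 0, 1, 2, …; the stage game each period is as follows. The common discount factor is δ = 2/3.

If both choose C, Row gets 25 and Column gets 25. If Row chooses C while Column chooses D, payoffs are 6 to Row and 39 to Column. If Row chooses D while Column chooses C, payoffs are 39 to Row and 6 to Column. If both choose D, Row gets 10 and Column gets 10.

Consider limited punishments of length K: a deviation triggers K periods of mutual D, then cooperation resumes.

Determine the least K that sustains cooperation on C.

2

IC: δ(1−δ^K)/(1−δ) ≥ (39−25)/(25−10) = 14/15.
With δ = 2/3: need 1 − δ^K ≥ 14/15·(1−2/3)/(2/3), i.e. δ^K ≤ 0.5333.
Since (2/3)^1 = 0.6667 and (2/3)^2 = 0.4444, the smallest such K is 2.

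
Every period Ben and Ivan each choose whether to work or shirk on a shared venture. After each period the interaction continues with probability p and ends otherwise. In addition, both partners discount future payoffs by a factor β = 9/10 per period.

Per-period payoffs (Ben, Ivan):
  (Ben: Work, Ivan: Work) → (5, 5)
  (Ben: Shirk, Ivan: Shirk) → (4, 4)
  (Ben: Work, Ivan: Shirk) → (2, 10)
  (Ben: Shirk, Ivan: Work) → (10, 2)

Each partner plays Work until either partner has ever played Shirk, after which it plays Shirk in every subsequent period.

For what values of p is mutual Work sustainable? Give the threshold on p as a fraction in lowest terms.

25/27

With continuation probability p and discount β, the effective per-period discount factor is βp.
Grim-trigger IC: βp ≥ (10−5)/(10−4) = 5/6.
So p ≥ (5/6)/(9/10) = 25/27.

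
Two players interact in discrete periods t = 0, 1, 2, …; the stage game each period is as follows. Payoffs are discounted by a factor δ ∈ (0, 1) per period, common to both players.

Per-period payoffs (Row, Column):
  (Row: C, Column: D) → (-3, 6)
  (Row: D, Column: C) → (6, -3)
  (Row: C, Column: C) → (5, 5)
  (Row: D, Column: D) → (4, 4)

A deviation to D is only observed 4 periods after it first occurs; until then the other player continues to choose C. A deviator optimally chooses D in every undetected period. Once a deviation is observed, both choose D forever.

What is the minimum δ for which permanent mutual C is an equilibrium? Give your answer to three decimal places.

The best deviation is to choose D for all 4 undetected periods, earning 6 each, then 4 forever once detected.
Deviation value: 6(1−δ^4)/(1−δ) + 4δ^4/(1−δ); cooperation value: 5/(1−δ).
IC: 5 ≥ 6(1−δ^4) + 4δ^4 = 6 − 2δ^4.
So δ^4 ≥ 1/2, giving δ ≥ (1/2)^(1/4) ≈ 0.841.

0.841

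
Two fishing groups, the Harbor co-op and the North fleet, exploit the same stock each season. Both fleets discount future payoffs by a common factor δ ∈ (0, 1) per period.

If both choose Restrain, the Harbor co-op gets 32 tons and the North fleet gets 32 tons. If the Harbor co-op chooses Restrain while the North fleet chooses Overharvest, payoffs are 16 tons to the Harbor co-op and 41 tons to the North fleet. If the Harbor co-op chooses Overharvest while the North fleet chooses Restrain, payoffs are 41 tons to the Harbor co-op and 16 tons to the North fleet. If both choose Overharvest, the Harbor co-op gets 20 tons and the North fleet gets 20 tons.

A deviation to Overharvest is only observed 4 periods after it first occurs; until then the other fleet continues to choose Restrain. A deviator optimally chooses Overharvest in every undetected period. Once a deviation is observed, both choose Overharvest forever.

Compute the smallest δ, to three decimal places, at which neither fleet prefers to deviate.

A deviator earns 41 for 4 periods, then 20 forever; cooperating earns 32 forever. Multiplying the IC by (1−δ):
32 ≥ 41(1−δ^4) + 20δ^4, so 21·δ^4 ≥ 9 and δ^4 ≥ 3/7.
δ ≥ (3/7)^(1/4) ≈ 0.809.

0.809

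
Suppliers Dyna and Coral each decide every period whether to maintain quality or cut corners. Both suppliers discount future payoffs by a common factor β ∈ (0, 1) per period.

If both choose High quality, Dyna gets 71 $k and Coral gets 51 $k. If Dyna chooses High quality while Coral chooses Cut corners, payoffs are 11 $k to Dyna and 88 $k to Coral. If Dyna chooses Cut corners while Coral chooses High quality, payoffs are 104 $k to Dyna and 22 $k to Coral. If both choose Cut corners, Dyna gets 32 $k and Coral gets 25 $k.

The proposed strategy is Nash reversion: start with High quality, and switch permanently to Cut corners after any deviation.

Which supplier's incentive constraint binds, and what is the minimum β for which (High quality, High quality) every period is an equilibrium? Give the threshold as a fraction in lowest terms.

For Dyna: deviation gain 104−71 = 33, per-period punishment loss 71−32 = 39. IC gives β ≥ 33/72 = 11/24.
For Coral: gain 37, loss 26 per period, so β ≥ 37/63.
The tighter constraint is Coral's, so cooperation needs β ≥ 37/63.

Coral; β ≥ 37/63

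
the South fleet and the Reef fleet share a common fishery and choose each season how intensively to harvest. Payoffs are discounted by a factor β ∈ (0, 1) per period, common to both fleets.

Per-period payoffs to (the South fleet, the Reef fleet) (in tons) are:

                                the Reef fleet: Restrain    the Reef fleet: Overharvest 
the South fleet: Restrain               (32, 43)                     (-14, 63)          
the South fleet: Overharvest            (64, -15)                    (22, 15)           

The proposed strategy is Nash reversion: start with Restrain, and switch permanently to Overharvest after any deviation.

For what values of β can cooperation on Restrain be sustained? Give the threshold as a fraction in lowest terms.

16/21

the South fleet's threshold: (64−32)/(64−22) = 16/21.
the Reef fleet's threshold: (63−43)/(63−15) = 5/12.
16/21 > 5/12, so the South fleet binds and β* = 16/21.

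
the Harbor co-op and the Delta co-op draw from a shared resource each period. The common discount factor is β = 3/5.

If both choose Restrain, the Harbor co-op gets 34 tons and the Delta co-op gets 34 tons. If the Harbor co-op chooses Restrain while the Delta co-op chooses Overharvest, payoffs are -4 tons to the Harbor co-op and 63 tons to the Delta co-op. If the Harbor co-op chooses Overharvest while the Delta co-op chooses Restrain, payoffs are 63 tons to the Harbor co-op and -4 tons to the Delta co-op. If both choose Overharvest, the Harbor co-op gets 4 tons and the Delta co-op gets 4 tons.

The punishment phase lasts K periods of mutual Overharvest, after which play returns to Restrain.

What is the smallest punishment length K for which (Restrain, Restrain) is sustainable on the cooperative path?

No profitable deviation requires (34−4)(β+…+β^K) ≥ 63−34, i.e. β+…+β^K ≥ 29/30 ≈ 0.9667.
With β = 3/5, the partial sums are K=1: 0.6000, K=2: 0.9600, K=3: 1.1760.
K = 3 is the first length at which the sum reaches 0.9667.

3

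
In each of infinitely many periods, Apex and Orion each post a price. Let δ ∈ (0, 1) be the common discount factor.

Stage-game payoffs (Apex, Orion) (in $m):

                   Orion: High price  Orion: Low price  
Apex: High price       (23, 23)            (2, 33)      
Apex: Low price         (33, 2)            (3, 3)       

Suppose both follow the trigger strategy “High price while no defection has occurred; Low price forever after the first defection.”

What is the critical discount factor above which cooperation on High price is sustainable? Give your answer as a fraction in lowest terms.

Cooperation forever yields 23 each period: 23/(1−δ).
Deviating yields 33 once, then 3 forever: 33 + 3δ/(1−δ).
No profitable deviation requires 23/(1−δ) ≥ 33 + 3δ/(1−δ).
Multiplying by (1−δ): 23 ≥ 33(1−δ) + 3δ = 33 − 30δ.
So 30δ ≥ 10, i.e. δ ≥ 10/30 = 1/3.

1/3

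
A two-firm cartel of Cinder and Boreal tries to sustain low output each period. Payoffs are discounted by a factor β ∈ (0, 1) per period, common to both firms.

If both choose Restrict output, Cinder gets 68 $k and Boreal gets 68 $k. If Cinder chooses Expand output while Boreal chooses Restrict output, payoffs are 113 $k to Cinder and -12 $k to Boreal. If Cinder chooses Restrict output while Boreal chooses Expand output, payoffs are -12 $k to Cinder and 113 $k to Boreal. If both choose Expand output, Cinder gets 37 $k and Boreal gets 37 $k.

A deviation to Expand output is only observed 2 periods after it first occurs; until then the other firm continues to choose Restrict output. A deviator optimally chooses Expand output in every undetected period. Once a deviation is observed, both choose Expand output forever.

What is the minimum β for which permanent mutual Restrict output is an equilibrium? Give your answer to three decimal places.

The best deviation is to choose Expand output for all 2 undetected periods, earning 113 each, then 37 forever once detected.
Deviation value: 113(1−β^2)/(1−β) + 37β^2/(1−β); cooperation value: 68/(1−β).
IC: 68 ≥ 113(1−β^2) + 37β^2 = 113 − 76β^2.
So β^2 ≥ 45/76, giving β ≥ (45/76)^(1/2) ≈ 0.769.

0.769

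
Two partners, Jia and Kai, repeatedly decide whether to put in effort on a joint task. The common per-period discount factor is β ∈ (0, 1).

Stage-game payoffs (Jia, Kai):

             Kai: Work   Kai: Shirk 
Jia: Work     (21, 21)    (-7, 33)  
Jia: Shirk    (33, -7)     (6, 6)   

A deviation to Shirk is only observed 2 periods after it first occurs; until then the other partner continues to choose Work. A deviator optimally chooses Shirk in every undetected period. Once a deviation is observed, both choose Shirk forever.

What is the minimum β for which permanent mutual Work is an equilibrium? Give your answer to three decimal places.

The best deviation is to choose Shirk for all 2 undetected periods, earning 33 each, then 6 forever once detected.
Deviation value: 33(1−β^2)/(1−β) + 6β^2/(1−β); cooperation value: 21/(1−β).
IC: 21 ≥ 33(1−β^2) + 6β^2 = 33 − 27β^2.
So β^2 ≥ 12/27 = 4/9, giving β ≥ (4/9)^(1/2) ≈ 0.667.

0.667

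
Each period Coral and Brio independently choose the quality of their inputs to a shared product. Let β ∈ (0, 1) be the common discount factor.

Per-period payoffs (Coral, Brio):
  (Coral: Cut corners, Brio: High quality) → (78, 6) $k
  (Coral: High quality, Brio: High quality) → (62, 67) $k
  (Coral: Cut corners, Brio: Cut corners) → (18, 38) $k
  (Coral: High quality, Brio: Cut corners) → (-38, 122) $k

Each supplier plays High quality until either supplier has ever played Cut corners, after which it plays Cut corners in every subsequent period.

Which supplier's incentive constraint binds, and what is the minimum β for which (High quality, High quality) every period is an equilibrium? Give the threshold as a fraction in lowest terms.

Brio; β ≥ 55/84

Coral: cooperation gives 62 each period; deviation gives 78 once then 18 forever.
  62/(1−β) ≥ 78 + 18β/(1−β) ⇒ β ≥ 16/60 = 4/15.
Brio: cooperation gives 67 each period; deviation gives 122 once then 38 forever.
  β ≥ 55/84.
Both must hold, so the binding constraint is Brio's: β ≥ 55/84.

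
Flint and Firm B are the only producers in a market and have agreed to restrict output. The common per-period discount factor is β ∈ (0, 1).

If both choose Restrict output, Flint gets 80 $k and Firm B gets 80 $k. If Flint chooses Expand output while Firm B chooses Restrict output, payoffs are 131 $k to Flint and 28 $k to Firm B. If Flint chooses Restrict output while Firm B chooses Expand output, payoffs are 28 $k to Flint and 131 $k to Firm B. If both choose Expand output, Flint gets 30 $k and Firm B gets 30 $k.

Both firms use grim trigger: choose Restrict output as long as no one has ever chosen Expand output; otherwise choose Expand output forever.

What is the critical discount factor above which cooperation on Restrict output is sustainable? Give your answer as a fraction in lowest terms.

Under grim trigger the critical discount factor is (T−C)/(T−P) with T = 131, C = 80, P = 30.
β* = (131−80)/(131−30) = 51/101.

51/101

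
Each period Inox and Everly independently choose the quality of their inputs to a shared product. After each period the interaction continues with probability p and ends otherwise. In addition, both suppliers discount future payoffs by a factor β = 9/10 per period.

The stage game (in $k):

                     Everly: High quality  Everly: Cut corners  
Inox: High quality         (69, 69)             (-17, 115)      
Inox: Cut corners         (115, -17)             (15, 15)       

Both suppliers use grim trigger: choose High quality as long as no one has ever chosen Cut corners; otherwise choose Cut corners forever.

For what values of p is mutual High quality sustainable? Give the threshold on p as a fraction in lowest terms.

23/45

Expected continuation weight on next period's payoff is β·p = 9/10·p, which plays the role of the discount factor.
Cooperation requires 9/10·p ≥ (115−69)/(115−15) = 23/50, hence p ≥ 23/45.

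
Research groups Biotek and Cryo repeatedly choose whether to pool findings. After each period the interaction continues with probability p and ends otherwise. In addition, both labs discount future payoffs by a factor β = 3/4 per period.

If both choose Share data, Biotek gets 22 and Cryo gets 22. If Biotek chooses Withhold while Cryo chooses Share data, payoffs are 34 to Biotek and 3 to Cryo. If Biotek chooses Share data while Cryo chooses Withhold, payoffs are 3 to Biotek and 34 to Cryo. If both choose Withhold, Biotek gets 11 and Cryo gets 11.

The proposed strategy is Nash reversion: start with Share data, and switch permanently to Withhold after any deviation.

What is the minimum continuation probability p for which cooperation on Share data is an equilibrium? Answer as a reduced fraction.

Expected continuation weight on next period's payoff is β·p = 3/4·p, which plays the role of the discount factor.
Cooperation requires 3/4·p ≥ (34−22)/(34−11) = 12/23, hence p ≥ 16/23.

16/23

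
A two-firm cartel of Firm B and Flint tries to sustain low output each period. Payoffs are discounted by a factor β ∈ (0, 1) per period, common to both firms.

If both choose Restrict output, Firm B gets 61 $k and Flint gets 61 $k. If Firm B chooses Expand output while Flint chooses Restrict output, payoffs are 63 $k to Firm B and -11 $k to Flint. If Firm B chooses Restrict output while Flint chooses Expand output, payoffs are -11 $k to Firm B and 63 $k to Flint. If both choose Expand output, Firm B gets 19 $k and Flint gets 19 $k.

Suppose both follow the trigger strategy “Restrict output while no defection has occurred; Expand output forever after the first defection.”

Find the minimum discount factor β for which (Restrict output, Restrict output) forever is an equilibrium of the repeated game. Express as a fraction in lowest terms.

1/22

Under grim trigger the critical discount factor is (T−C)/(T−P) with T = 63, C = 61, P = 19.
β* = (63−61)/(63−19) = 2/44 = 1/22.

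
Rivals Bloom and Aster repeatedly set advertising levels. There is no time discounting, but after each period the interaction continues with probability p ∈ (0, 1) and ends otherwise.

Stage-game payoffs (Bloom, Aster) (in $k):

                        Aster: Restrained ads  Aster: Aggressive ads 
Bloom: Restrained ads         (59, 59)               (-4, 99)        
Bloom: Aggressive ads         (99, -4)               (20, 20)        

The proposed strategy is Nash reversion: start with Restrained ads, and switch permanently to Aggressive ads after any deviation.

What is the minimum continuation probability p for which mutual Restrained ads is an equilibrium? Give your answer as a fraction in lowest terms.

40/79

With no time discounting, the continuation probability p plays the role of the discount factor.
Grim-trigger IC: 59/(1−p) ≥ 99 + 20p/(1−p) ⇒ p ≥ (99−59)/(99−20) = 40/79.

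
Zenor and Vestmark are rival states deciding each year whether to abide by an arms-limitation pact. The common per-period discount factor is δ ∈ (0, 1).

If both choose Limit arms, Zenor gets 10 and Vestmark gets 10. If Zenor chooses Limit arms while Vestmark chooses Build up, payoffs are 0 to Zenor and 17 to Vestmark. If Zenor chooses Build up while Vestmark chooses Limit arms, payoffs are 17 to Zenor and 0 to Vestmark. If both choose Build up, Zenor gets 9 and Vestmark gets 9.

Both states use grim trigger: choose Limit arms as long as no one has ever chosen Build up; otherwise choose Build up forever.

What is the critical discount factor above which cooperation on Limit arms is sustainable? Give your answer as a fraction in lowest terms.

7/8

10/(1−δ) ≥ 17 + 9δ/(1−δ)
10 ≥ 17 − 8δ
δ ≥ 7/8.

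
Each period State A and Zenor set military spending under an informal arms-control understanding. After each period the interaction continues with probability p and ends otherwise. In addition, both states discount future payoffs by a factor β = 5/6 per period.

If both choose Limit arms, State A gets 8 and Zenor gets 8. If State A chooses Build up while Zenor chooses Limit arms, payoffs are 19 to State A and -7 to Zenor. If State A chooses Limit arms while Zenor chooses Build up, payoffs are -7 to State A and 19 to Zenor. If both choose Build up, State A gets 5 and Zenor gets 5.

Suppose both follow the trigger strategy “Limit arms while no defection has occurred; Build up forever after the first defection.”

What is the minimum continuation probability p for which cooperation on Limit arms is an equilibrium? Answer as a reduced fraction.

33/35

Expected continuation weight on next period's payoff is β·p = 5/6·p, which plays the role of the discount factor.
Cooperation requires 5/6·p ≥ (19−8)/(19−5) = 11/14, hence p ≥ 33/35.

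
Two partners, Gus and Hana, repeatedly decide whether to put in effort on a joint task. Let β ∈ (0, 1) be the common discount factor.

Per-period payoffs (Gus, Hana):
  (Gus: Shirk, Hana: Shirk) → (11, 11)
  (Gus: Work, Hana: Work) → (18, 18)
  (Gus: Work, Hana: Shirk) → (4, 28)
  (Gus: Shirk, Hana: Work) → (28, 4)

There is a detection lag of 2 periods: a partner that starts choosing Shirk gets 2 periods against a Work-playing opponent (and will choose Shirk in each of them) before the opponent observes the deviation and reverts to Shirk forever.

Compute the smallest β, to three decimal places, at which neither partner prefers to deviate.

0.767

A deviator earns 28 for 2 periods, then 11 forever; cooperating earns 18 forever. Multiplying the IC by (1−β):
18 ≥ 28(1−β^2) + 11β^2, so 17·β^2 ≥ 10 and β^2 ≥ 10/17.
β ≥ (10/17)^(1/2) ≈ 0.767.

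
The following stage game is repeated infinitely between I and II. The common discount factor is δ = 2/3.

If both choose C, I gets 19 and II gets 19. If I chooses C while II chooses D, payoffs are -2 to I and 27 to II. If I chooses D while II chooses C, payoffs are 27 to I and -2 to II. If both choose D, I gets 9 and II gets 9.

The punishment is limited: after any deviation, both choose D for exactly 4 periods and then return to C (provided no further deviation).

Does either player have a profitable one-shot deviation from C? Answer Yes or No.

IC: δ+…+δ^4 ≥ (27−19)/(19−9) = 4/5.
At δ = 2/3: partial sum = 1.6049 ≥ 0.8000. Cooperation sustainable.

No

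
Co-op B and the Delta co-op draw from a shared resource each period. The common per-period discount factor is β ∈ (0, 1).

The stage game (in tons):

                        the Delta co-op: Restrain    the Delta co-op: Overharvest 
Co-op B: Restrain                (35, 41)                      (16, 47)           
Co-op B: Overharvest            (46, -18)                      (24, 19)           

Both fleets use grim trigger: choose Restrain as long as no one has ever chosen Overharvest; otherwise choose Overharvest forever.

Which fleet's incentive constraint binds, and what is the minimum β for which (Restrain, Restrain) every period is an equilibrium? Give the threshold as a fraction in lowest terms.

Co-op B; β ≥ 1/2

Co-op B's threshold: (46−35)/(46−24) = 1/2.
the Delta co-op's threshold: (47−41)/(47−19) = 3/14.
1/2 > 3/14, so Co-op B binds and β* = 1/2.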